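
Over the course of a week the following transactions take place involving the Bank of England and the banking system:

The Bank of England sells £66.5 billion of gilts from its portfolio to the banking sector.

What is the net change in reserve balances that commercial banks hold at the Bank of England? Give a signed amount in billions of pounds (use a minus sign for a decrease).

-£66.5 billion

OMO sale (to banks) £66.5 billion: the buying banks pay out of their reserve balances → −£66.5B.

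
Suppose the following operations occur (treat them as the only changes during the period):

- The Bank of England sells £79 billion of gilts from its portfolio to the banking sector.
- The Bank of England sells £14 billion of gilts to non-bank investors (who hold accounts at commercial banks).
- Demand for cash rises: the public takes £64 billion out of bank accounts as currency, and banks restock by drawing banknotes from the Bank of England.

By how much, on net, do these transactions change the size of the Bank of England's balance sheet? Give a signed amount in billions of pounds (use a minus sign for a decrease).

OMO sale (to banks) £79 billion: a Bank of England asset is shed → −£79B.
Asset sale (to non-banks) £14 billion: a Bank of England asset is shed → −£14B.
Currency withdrawal £64 billion: only the composition of liabilities changes → 0.
Net: −79 − 14 + 0 = -£93 billion.

-£93 billion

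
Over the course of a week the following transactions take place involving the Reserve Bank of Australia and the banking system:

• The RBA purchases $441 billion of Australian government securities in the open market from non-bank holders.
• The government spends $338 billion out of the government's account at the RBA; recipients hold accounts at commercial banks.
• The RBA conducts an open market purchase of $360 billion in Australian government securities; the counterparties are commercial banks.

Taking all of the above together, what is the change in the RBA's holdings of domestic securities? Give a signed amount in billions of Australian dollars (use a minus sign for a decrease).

+$801 billion

Asset purchase (from non-banks) $441 billion: securities added to the RBA's portfolio → +$441B.
Government spending $338 billion: the RBA's securities portfolio is untouched → 0.
OMO purchase (from banks) $360 billion: securities added to the RBA's portfolio → +$360B.
Net: 441 + 0 + 360 = +$801 billion.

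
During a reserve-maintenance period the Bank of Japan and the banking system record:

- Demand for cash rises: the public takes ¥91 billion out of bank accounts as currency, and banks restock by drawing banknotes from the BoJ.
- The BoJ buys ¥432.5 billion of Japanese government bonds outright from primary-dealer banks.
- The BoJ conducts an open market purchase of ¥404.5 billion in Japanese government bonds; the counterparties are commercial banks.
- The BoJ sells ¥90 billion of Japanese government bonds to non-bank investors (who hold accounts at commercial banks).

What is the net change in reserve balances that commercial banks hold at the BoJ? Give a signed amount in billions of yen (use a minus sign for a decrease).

+¥656 billion

BoJ balance sheet:
  Assets:      Securities +¥747B
  Liabilities: Bank reserves +¥656B, Currency in circulation +¥91B
Commercial banking system:
  Assets:      Reserves at CB +¥656B, Securities −¥837B
  Liabilities: Checkable deposits −¥181B
So the change in reserve balances that commercial banks hold at the BoJ is +¥656 billion.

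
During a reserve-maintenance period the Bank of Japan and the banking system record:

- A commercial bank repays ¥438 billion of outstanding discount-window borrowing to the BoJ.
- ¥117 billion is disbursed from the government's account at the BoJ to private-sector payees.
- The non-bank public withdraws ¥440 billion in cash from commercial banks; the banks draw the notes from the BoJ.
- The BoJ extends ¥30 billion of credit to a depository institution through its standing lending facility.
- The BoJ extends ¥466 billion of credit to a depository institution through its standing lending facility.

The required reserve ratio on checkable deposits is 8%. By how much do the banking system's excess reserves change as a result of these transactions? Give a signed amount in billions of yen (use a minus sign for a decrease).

-¥239.16 billion

Discount-window repayment ¥438 billion: reserves −¥438B, deposits 0.
Government spending ¥117 billion: reserves +¥117B, deposits +¥117B.
Currency withdrawal ¥440 billion: reserves −¥440B, deposits −¥440B.
Discount-window loan ¥30 billion: reserves +¥30B, deposits 0.
Discount-window loan ¥466 billion: reserves +¥466B, deposits 0.
Totals: Δreserves = −¥265B, Δdeposits = −¥323B.
Δrequired reserves = 8% × −¥323B = −¥25.84B.
Δexcess reserves = Δreserves − Δrequired = −¥265B − (−¥25.84B) = -¥239.16 billion.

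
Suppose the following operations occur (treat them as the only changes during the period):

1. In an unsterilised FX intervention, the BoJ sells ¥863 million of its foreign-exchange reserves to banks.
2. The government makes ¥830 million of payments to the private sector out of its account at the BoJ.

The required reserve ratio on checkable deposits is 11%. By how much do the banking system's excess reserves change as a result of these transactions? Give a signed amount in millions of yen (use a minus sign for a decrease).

-¥124.3 million

FX sale ¥863 million: reserves −¥863M, deposits 0.
Government spending ¥830 million: reserves +¥830M, deposits +¥830M.
Totals: Δreserves = −¥33M, Δdeposits = +¥830M.
Δrequired reserves = 11% × +¥830M = +¥91.3M.
Δexcess reserves = Δreserves − Δrequired = −¥33M − (+¥91.3M) = -¥124.3 million.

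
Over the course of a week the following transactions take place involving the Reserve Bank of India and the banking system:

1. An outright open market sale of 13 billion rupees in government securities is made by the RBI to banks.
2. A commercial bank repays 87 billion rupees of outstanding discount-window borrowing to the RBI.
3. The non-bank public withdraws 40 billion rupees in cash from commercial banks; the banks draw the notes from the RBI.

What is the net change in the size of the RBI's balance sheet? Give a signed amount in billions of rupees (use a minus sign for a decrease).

-100 billion

RBI balance sheet:
  Assets:      Securities −13B, Loans to banks −87B
  Liabilities: Bank reserves −140B, Currency in circulation +40B
Change in total RBI assets = -100 billion.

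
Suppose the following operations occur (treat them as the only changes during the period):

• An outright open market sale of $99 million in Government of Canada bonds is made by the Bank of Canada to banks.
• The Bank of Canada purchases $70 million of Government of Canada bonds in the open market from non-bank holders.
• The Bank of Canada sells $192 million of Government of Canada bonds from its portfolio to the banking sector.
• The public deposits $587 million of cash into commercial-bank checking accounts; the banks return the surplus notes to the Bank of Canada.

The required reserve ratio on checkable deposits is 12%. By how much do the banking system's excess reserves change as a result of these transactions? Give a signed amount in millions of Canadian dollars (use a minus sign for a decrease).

+$287.16 million

OMO sale (to banks) $99 million: reserves −$99M, deposits 0.
Asset purchase (from non-banks) $70 million: reserves +$70M, deposits +$70M.
OMO sale (to banks) $192 million: reserves −$192M, deposits 0.
Currency deposit $587 million: reserves +$587M, deposits +$587M.
Totals: Δreserves = +$366M, Δdeposits = +$657M.
Δrequired reserves = 12% × +$657M = +$78.84M.
Δexcess reserves = Δreserves − Δrequired = +$366M − (+$78.84M) = +$287.16 million.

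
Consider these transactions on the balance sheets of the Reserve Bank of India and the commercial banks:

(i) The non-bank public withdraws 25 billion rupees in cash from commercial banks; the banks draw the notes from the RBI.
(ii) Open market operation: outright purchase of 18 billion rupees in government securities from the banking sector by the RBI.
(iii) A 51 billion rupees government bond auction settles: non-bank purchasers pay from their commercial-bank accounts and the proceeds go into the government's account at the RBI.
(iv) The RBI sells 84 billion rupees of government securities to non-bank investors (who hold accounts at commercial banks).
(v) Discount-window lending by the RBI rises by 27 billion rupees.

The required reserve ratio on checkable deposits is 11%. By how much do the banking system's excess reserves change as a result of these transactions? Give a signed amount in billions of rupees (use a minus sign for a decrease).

Currency withdrawal 25 billion rupees: reserves −25B, deposits −25B.
OMO purchase (from banks) 18 billion rupees: reserves +18B, deposits 0.
Government account inflow 51 billion rupees: reserves −51B, deposits −51B.
Asset sale (to non-banks) 84 billion rupees: reserves −84B, deposits −84B.
Discount-window loan 27 billion rupees: reserves +27B, deposits 0.
Totals: Δreserves = −115B, Δdeposits = −160B.
Δrequired reserves = 11% × −160B = −17.6B.
Δexcess reserves = Δreserves − Δrequired = −115B − (−17.6B) = -97.4 billion.

-97.4 billion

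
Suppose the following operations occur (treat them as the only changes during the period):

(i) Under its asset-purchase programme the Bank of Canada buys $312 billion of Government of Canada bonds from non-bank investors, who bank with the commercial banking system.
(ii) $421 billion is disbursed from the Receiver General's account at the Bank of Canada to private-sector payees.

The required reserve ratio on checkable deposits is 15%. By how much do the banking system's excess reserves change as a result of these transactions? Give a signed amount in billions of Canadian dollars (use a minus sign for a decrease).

Asset purchase (from non-banks) $312 billion: reserves +$312B, deposits +$312B.
Government spending $421 billion: reserves +$421B, deposits +$421B.
Totals: Δreserves = +$733B, Δdeposits = +$733B.
Δrequired reserves = 15% × +$733B = +$109.95B.
Δexcess reserves = Δreserves − Δrequired = +$733B − (+$109.95B) = +$623.05 billion.

+$623.05 billion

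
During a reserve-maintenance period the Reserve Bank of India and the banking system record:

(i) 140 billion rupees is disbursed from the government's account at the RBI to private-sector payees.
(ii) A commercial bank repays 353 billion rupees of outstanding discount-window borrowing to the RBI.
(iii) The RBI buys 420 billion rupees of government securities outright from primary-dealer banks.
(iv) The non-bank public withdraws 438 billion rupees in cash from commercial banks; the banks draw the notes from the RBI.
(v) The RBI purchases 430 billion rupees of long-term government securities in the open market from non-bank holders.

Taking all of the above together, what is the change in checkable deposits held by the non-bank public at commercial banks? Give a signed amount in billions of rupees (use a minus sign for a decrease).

+132 billion

RBI balance sheet:
  Assets:      Securities +850B, Loans to banks −353B
  Liabilities: Bank reserves +199B, Currency in circulation +438B, Government deposits −140B
Commercial banking system:
  Assets:      Reserves at CB +199B, Securities −420B
  Liabilities: Checkable deposits +132B, Borrowings from CB −353B
So the change in checkable deposits held by the non-bank public at commercial banks is +132 billion.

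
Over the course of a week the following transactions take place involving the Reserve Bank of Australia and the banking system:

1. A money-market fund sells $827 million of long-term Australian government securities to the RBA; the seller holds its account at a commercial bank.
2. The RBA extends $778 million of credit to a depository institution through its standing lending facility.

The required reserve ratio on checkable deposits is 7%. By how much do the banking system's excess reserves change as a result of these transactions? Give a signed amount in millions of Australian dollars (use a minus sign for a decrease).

Asset purchase (from non-banks) $827 million: reserves +$827M, deposits +$827M.
Discount-window loan $778 million: reserves +$778M, deposits 0.
Totals: Δreserves = +$1605M, Δdeposits = +$827M.
Δrequired reserves = 7% × +$827M = +$57.89M.
Δexcess reserves = Δreserves − Δrequired = +$1605M − (+$57.89M) = +$1547.11 million.

+$1547.11 million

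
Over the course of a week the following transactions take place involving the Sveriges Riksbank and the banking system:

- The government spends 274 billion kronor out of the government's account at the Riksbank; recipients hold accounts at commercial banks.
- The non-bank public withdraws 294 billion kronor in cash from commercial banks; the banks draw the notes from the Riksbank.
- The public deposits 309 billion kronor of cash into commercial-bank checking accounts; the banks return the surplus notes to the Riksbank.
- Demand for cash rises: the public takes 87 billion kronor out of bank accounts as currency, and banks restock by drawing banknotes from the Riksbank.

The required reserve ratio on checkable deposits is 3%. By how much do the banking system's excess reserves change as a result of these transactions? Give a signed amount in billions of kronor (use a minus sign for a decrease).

+195.94 billion

Government spending 274 billion kronor: reserves +274B, deposits +274B.
Currency withdrawal 294 billion kronor: reserves −294B, deposits −294B.
Currency deposit 309 billion kronor: reserves +309B, deposits +309B.
Currency withdrawal 87 billion kronor: reserves −87B, deposits −87B.
Totals: Δreserves = +202B, Δdeposits = +202B.
Δrequired reserves = 3% × +202B = +6.06B.
Δexcess reserves = Δreserves − Δrequired = +202B − (+6.06B) = +195.94 billion.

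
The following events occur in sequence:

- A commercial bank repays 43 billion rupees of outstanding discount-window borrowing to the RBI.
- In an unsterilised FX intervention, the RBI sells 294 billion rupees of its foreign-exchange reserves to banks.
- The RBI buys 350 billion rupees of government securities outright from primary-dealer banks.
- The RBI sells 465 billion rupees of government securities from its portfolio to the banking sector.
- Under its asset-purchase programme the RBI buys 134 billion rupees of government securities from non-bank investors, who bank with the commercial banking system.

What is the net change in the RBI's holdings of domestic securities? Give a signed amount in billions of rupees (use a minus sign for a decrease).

RBI balance sheet:
  Assets:      Securities +19B, Loans to banks −43B, Foreign assets −294B
  Liabilities: Bank reserves −318B
So the change in the RBI's holdings of domestic securities is +19 billion.

+19 billion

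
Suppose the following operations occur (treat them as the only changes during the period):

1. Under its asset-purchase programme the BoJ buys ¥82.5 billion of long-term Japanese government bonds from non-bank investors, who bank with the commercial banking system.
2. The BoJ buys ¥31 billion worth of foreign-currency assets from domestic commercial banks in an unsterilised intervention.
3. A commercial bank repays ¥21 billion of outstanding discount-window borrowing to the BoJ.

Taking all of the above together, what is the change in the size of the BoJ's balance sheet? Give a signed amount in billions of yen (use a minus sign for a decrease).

+¥92.5 billion

Asset purchase (from non-banks) ¥82.5 billion: a BoJ asset is acquired → +¥82.5B.
FX purchase ¥31 billion: a BoJ asset is acquired → +¥31B.
Discount-window repayment ¥21 billion: a BoJ asset is shed → −¥21B.
Net: 82.5 + 31 − 21 = +¥92.5 billion.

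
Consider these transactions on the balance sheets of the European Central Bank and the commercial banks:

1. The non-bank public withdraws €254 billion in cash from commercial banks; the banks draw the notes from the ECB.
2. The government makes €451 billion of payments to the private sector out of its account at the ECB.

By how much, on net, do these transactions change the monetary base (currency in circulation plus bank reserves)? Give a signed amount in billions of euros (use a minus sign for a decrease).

+€451 billion

Currency withdrawal €254 billion: just a shift between currency and reserves — both are base money → 0.
Government spending €451 billion: a non-base liability converts back to reserves → +€451B.
Net: 0 + 451 = +€451 billion.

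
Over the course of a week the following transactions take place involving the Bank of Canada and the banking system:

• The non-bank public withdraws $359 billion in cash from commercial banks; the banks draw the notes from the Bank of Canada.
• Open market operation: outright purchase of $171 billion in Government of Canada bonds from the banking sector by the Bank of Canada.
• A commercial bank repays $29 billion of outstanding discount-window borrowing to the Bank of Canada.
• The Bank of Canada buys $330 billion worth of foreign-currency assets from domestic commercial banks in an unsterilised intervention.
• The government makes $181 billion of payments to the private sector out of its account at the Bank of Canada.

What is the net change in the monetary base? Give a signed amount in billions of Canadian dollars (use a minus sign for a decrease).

Currency withdrawal $359 billion: just a shift between currency and reserves — both are base money → 0.
OMO purchase (from banks) $171 billion: Bank of Canada balance sheet expands → +$171B.
Discount-window repayment $29 billion: Bank of Canada balance sheet contracts → −$29B.
FX purchase $330 billion: Bank of Canada balance sheet expands → +$330B.
Government spending $181 billion: a non-base liability converts back to reserves → +$181B.
Net: 0 + 171 − 29 + 330 + 181 = +$653 billion.

+$653 billion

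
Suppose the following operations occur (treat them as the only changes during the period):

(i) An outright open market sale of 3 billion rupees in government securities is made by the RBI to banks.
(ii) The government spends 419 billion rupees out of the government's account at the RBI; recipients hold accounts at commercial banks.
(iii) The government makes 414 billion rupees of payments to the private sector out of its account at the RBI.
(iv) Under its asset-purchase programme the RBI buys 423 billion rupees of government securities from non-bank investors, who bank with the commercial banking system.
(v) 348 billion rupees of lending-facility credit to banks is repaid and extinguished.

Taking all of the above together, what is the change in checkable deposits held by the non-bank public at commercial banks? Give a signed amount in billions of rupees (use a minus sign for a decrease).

+1256 billion

OMO sale (to banks) 3 billion rupees: the counterparty is a bank, so public deposits are unchanged → 0.
Government spending 419 billion rupees: non-bank counterparties' bank balances rise → +419B.
Government spending 414 billion rupees: non-bank counterparties' bank balances rise → +414B.
Asset purchase (from non-banks) 423 billion rupees: non-bank counterparties' bank balances rise → +423B.
Discount-window repayment 348 billion rupees: the counterparty is a bank, so public deposits are unchanged → 0.
Net: 0 + 419 + 414 + 423 + 0 = +1256 billion.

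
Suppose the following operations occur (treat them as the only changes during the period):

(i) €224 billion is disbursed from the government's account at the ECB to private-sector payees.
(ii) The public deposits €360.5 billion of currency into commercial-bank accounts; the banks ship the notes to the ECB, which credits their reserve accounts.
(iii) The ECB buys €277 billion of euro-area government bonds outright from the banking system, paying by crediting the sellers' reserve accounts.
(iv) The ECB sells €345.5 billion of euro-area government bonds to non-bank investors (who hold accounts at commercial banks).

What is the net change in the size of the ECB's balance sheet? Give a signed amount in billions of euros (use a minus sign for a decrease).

-€68.5 billion

ECB balance sheet:
  Assets:      Securities −€68.5B
  Liabilities: Bank reserves +€516B, Currency in circulation −€360.5B, Government deposits −€224B
Change in total ECB assets = -€68.5 billion.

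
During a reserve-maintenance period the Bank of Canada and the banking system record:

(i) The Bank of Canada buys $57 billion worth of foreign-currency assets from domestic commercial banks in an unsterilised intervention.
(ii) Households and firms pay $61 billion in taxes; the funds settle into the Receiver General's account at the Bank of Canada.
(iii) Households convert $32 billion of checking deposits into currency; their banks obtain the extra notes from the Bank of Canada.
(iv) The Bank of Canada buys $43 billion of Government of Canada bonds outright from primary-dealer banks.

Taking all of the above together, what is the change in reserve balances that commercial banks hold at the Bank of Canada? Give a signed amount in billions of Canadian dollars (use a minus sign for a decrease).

FX purchase $57 billion: the Bank of Canada pays by crediting reserve accounts → +$57B.
Government account inflow $61 billion: funds move from bank reserves into the government account → −$61B.
Currency withdrawal $32 billion: banks swap reserves for currency → −$32B.
OMO purchase (from banks) $43 billion: the Bank of Canada pays by crediting reserve accounts → +$43B.
Net: 57 − 61 − 32 + 43 = +$7 billion.

+$7 billion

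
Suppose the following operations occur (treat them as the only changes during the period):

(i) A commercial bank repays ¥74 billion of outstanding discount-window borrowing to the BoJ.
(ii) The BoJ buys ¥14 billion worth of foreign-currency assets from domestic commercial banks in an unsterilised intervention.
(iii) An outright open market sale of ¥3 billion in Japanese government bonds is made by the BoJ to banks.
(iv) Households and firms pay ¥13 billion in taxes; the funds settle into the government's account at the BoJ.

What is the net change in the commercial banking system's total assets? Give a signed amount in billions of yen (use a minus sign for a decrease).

Discount-window repayment ¥74 billion: bank balance sheets shrink → −¥74B.
FX purchase ¥14 billion: just an asset swap on bank balance sheets → 0.
OMO sale (to banks) ¥3 billion: just an asset swap on bank balance sheets → 0.
Government account inflow ¥13 billion: bank balance sheets shrink → −¥13B.
Net: −74 + 0 + 0 − 13 = -¥87 billion.

-¥87 billion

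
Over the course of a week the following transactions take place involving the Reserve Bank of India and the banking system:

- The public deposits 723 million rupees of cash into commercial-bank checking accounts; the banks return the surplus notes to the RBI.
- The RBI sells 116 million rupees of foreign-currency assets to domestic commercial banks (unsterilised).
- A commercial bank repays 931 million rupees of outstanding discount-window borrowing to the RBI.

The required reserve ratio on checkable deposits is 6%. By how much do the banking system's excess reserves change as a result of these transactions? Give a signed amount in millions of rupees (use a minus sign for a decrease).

Currency deposit 723 million rupees: reserves +723M, deposits +723M.
FX sale 116 million rupees: reserves −116M, deposits 0.
Discount-window repayment 931 million rupees: reserves −931M, deposits 0.
Totals: Δreserves = −324M, Δdeposits = +723M.
Δrequired reserves = 6% × +723M = +43.38M.
Δexcess reserves = Δreserves − Δrequired = −324M − (+43.38M) = -367.38 million.

-367.38 million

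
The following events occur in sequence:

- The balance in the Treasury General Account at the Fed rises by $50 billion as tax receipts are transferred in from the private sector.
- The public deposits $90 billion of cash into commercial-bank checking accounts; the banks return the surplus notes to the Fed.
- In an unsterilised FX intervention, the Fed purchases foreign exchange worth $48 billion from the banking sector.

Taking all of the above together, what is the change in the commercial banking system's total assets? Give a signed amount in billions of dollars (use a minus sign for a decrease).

Government account inflow $50 billion: bank balance sheets shrink → −$50B.
Currency deposit $90 billion: bank balance sheets expand → +$90B.
FX purchase $48 billion: just an asset swap on bank balance sheets → 0.
Net: −50 + 90 + 0 = +$40 billion.

+$40 billion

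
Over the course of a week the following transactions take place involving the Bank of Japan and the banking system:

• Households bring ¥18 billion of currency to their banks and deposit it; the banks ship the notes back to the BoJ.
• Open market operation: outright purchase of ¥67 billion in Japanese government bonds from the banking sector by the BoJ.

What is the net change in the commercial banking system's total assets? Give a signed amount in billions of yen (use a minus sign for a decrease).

BoJ balance sheet:
  Assets:      Securities +¥67B
  Liabilities: Bank reserves +¥85B, Currency in circulation −¥18B
Commercial banking system:
  Assets:      Reserves at CB +¥85B, Securities −¥67B
  Liabilities: Checkable deposits +¥18B
Change in total bank assets = +¥18 billion.

+¥18 billion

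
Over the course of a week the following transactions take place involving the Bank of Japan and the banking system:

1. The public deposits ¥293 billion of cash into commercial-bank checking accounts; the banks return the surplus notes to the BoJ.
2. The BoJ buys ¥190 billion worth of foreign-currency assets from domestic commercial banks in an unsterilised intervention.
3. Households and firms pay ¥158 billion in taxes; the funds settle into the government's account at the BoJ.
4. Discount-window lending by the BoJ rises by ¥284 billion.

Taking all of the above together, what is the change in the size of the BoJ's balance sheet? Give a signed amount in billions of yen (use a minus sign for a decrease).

+¥474 billion

BoJ balance sheet:
  Assets:      Loans to banks +¥284B, Foreign assets +¥190B
  Liabilities: Bank reserves +¥609B, Currency in circulation −¥293B, Government deposits +¥158B
Change in total BoJ assets = +¥474 billion.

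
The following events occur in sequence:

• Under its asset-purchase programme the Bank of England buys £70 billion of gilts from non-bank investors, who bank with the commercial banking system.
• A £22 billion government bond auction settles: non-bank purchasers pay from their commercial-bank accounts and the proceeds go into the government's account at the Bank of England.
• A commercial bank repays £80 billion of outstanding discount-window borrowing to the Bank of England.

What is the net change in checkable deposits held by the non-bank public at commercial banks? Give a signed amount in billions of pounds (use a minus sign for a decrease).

+£48 billion

Asset purchase (from non-banks) £70 billion: non-bank counterparties' bank balances rise → +£70B.
Government account inflow £22 billion: non-bank counterparties' bank balances fall → −£22B.
Discount-window repayment £80 billion: the counterparty is a bank, so public deposits are unchanged → 0.
Net: 70 − 22 + 0 = +£48 billion.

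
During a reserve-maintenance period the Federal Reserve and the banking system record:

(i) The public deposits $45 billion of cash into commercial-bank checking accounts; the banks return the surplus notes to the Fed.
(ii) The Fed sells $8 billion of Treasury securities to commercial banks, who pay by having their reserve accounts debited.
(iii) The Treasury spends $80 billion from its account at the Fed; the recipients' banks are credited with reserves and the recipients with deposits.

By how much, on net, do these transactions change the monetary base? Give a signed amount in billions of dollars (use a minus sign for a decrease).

Currency deposit $45 billion: just a shift between currency and reserves — both are base money → 0.
OMO sale (to banks) $8 billion: Fed balance sheet contracts → −$8B.
Government spending $80 billion: a non-base liability converts back to reserves → +$80B.
Net: 0 − 8 + 80 = +$72 billion.

+$72 billion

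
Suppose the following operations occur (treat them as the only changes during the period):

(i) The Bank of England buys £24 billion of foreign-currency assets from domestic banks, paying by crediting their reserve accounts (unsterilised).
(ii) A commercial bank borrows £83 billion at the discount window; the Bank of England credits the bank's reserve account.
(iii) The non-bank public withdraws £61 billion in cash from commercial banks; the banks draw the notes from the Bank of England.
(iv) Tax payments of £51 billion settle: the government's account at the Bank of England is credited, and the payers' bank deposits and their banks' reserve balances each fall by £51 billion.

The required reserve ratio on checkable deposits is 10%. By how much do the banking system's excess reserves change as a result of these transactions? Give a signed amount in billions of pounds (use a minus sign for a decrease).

FX purchase £24 billion: reserves +£24B, deposits 0.
Discount-window loan £83 billion: reserves +£83B, deposits 0.
Currency withdrawal £61 billion: reserves −£61B, deposits −£61B.
Government account inflow £51 billion: reserves −£51B, deposits −£51B.
Totals: Δreserves = −£5B, Δdeposits = −£112B.
Δrequired reserves = 10% × −£112B = −£11.2B.
Δexcess reserves = Δreserves − Δrequired = −£5B − (−£11.2B) = +£6.2 billion.

+£6.2 billion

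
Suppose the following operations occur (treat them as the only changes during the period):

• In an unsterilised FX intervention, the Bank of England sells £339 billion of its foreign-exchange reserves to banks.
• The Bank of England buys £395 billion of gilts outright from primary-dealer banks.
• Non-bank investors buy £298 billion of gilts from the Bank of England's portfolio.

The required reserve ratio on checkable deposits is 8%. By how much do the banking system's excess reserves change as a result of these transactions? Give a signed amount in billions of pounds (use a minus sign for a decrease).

-£218.16 billion

FX sale £339 billion: reserves −£339B, deposits 0.
OMO purchase (from banks) £395 billion: reserves +£395B, deposits 0.
Asset sale (to non-banks) £298 billion: reserves −£298B, deposits −£298B.
Totals: Δreserves = −£242B, Δdeposits = −£298B.
Δrequired reserves = 8% × −£298B = −£23.84B.
Δexcess reserves = Δreserves − Δrequired = −£242B − (−£23.84B) = -£218.16 billion.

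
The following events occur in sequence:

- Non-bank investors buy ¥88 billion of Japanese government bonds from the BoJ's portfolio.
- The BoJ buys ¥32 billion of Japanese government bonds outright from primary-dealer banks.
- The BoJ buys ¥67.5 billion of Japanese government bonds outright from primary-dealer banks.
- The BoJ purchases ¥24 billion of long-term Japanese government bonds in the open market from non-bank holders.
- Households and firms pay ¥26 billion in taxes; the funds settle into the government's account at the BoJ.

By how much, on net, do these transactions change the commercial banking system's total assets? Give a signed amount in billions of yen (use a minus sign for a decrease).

-¥90 billion

Asset sale (to non-banks) ¥88 billion: bank balance sheets shrink → −¥88B.
OMO purchase (from banks) ¥32 billion: just an asset swap on bank balance sheets → 0.
OMO purchase (from banks) ¥67.5 billion: just an asset swap on bank balance sheets → 0.
Asset purchase (from non-banks) ¥24 billion: bank balance sheets expand → +¥24B.
Government account inflow ¥26 billion: bank balance sheets shrink → −¥26B.
Net: −88 + 0 + 0 + 24 − 26 = -¥90 billion.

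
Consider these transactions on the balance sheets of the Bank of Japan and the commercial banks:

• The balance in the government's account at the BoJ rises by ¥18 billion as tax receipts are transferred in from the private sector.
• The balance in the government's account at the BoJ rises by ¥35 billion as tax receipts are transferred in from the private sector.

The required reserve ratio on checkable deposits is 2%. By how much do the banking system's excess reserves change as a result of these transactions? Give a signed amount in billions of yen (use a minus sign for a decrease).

-¥51.94 billion

Government account inflow ¥18 billion: reserves −¥18B, deposits −¥18B.
Government account inflow ¥35 billion: reserves −¥35B, deposits −¥35B.
Totals: Δreserves = −¥53B, Δdeposits = −¥53B.
Δrequired reserves = 2% × −¥53B = −¥1.06B.
Δexcess reserves = Δreserves − Δrequired = −¥53B − (−¥1.06B) = -¥51.94 billion.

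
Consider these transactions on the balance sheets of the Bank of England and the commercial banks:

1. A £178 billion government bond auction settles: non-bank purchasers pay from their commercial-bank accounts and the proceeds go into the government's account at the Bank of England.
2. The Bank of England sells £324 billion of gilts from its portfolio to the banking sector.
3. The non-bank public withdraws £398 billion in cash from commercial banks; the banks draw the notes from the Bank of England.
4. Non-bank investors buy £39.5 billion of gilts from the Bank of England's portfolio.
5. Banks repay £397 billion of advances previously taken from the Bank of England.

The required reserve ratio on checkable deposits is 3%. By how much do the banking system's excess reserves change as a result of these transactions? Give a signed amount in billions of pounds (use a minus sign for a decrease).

Government account inflow £178 billion: reserves −£178B, deposits −£178B.
OMO sale (to banks) £324 billion: reserves −£324B, deposits 0.
Currency withdrawal £398 billion: reserves −£398B, deposits −£398B.
Asset sale (to non-banks) £39.5 billion: reserves −£39.5B, deposits −£39.5B.
Discount-window repayment £397 billion: reserves −£397B, deposits 0.
Totals: Δreserves = −£1336.5B, Δdeposits = −£615.5B.
Δrequired reserves = 3% × −£615.5B = −£18.465B.
Δexcess reserves = Δreserves − Δrequired = −£1336.5B − (−£18.465B) = -£1318.035 billion.

-£1318.035 billion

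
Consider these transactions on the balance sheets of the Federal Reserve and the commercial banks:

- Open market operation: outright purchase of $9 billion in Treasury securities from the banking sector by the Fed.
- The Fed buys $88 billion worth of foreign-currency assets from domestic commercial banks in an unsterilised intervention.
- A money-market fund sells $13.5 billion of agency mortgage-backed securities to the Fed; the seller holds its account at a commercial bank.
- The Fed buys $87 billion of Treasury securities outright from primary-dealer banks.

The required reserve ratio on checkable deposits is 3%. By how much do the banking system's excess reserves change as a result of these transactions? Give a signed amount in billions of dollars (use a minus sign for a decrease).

+$197.095 billion

OMO purchase (from banks) $9 billion: reserves +$9B, deposits 0.
FX purchase $88 billion: reserves +$88B, deposits 0.
Asset purchase (from non-banks) $13.5 billion: reserves +$13.5B, deposits +$13.5B.
OMO purchase (from banks) $87 billion: reserves +$87B, deposits 0.
Totals: Δreserves = +$197.5B, Δdeposits = +$13.5B.
Δrequired reserves = 3% × +$13.5B = +$0.405B.
Δexcess reserves = Δreserves − Δrequired = +$197.5B − (+$0.405B) = +$197.095 billion.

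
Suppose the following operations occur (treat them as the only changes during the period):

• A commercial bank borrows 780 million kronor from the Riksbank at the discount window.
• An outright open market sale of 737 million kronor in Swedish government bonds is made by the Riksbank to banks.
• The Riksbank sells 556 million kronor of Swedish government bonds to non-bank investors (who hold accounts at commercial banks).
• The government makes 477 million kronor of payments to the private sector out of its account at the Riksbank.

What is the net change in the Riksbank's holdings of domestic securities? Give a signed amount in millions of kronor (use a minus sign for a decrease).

-1293 million

Riksbank balance sheet:
  Assets:      Securities −1293M, Loans to banks +780M
  Liabilities: Bank reserves −36M, Government deposits −477M
Commercial banking system:
  Assets:      Reserves at CB −36M, Securities +737M
  Liabilities: Checkable deposits −79M, Borrowings from CB +780M
So the change in the Riksbank's holdings of domestic securities is -1293 million.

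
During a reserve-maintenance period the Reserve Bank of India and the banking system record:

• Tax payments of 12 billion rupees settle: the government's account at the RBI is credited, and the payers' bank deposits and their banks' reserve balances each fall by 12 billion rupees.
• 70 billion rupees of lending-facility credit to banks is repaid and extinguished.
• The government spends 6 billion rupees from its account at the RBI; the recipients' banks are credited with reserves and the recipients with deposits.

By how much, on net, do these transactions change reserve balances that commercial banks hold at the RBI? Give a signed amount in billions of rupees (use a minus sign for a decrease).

Government account inflow 12 billion rupees: funds move from bank reserves into the government account → −12B.
Discount-window repayment 70 billion rupees: repayment is debited from reserves → −70B.
Government spending 6 billion rupees: government payments flow into bank reserve accounts → +6B.
Net: −12 − 70 + 6 = -76 billion.

-76 billion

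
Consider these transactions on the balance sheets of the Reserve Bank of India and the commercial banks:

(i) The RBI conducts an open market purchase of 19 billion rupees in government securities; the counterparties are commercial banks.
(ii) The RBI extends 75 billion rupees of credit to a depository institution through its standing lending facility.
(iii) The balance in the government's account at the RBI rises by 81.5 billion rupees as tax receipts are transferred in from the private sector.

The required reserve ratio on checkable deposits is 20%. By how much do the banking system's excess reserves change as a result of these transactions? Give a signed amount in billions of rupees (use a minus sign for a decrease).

+28.8 billion

OMO purchase (from banks) 19 billion rupees: reserves +19B, deposits 0.
Discount-window loan 75 billion rupees: reserves +75B, deposits 0.
Government account inflow 81.5 billion rupees: reserves −81.5B, deposits −81.5B.
Totals: Δreserves = +12.5B, Δdeposits = −81.5B.
Δrequired reserves = 20% × −81.5B = −16.3B.
Δexcess reserves = Δreserves − Δrequired = +12.5B − (−16.3B) = +28.8 billion.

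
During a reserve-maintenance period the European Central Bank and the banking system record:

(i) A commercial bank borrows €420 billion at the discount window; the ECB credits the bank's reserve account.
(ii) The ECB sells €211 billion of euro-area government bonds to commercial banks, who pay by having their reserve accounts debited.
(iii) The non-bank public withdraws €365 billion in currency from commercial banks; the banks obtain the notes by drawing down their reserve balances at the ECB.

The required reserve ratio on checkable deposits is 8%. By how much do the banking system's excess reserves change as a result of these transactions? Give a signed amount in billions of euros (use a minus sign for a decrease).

Discount-window loan €420 billion: reserves +€420B, deposits 0.
OMO sale (to banks) €211 billion: reserves −€211B, deposits 0.
Currency withdrawal €365 billion: reserves −€365B, deposits −€365B.
Totals: Δreserves = −€156B, Δdeposits = −€365B.
Δrequired reserves = 8% × −€365B = −€29.2B.
Δexcess reserves = Δreserves − Δrequired = −€156B − (−€29.2B) = -€126.8 billion.

-€126.8 billion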